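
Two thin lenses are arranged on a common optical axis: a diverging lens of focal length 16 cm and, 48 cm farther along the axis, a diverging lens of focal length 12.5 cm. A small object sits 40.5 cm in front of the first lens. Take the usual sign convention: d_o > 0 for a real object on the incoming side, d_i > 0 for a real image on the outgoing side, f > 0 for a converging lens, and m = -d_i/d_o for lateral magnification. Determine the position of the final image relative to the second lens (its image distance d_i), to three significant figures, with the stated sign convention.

Lens 1: 1/d_i1 = 1/f_1 - 1/d_o1 = 1/(-16) - 1/40.5 = -0.08719 cm^-1, so d_i1 = -11.469 cm.
With d_i1 < 0 the first image is virtual and lies on the object side; the object distance for lens 2 is d_o2 = 48 - (-11.469) = 59.469 cm.
Lens 2: 1/d_i2 = 1/f_2 - 1/d_o2 = 1/(-12.5) - 1/(59.469) = -0.09682 cm^-1, so d_i2 = -10.329 cm.

-10.3 cm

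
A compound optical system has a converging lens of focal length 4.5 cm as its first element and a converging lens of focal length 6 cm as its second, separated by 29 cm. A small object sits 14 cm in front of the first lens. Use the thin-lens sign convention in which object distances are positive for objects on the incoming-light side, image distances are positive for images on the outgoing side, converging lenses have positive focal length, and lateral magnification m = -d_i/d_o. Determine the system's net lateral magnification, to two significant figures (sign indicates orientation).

0.17

Applying the thin-lens equation to the first lens, 1/4.5 = 1/14 + 1/d_i1, which gives d_i1 = 6.632 cm.
Its lateral magnification is m_1 = -d_i1/d_o1 = -(6.632)/14 = -0.4737.
The intermediate image is 6.632 cm to the right of lens 1, so d_o2 = L - d_i1 = 29 - 6.632 = 22.368 cm.
Applying the thin-lens equation again with f_2 = 6 cm and d_o2 = 22.368 cm gives d_i2 = 8.199 cm.
m_2 = -(8.199)/(22.368) = -0.3666.
Overall magnification: m = m_1 m_2 = 0.1736.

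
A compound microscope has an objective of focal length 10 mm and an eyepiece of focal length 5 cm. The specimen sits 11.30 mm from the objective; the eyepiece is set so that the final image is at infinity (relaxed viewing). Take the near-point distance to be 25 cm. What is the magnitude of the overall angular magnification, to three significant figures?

Convert to cm: f_obj = 10 mm = 1 cm; d_o = 11.30 mm = 1.13 cm.
Objective: 1/d_i = 1/f_obj - 1/d_o = 1/1 - 1/1.13 = 0.11504 cm^-1, so d_i = 8.692 cm.
m_obj = -d_i/d_o = -8.692/1.13 = -7.692.
Eyepiece angular magnification (image at infinity): M_eye = D/f_e = 25/5 = 5.000.
Overall M = m_obj x M_eye = (-7.692)(5.000) = -38.46.
|M| = 38.46.

38.5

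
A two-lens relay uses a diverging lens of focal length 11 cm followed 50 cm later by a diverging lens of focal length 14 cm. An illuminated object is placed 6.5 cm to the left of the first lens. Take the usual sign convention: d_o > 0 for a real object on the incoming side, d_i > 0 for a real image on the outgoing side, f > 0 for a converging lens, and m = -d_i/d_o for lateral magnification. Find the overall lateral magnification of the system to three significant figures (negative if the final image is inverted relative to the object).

Applying the thin-lens equation to the first lens, 1/(-11) = 1/6.5 + 1/d_i1, which gives d_i1 = -4.086 cm.
Its lateral magnification is m_1 = -d_i1/d_o1 = -(-4.086)/6.5 = 0.6286.
With d_i1 < 0 the first image is virtual and lies on the object side; the object distance for lens 2 is d_o2 = 50 - (-4.086) = 54.086 cm.
Applying the thin-lens equation again with f_2 = -14 cm and d_o2 = 54.086 cm gives d_i2 = -11.121 cm.
m_2 = -(-11.121)/(54.086) = 0.2056.
The system's lateral magnification is m_1 m_2 = (0.6286)(0.2056) = 0.1292.

0.129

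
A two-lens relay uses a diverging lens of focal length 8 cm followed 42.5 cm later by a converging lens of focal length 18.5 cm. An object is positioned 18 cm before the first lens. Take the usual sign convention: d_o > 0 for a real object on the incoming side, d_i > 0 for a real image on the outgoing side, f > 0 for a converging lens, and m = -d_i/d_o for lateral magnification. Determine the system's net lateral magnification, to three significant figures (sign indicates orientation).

First lens: d_i1 = 1/(1/(-8) - 1/18) = -5.538 cm.
m_1 = -(-5.538)/18 = 0.3077.
The intermediate image is virtual, 5.538 cm to the left of lens 1, so d_o2 = L - d_i1 = 42.5 - (-5.538) = 48.038 cm.
Second lens: d_i2 = 1/(1/18.5 - 1/(48.038)) = 30.087 cm.
m_2 = -(30.087)/(48.038) = -0.6263.
Total m = m_1 x m_2 = (0.3077)(-0.6263) = -0.1927.

-0.193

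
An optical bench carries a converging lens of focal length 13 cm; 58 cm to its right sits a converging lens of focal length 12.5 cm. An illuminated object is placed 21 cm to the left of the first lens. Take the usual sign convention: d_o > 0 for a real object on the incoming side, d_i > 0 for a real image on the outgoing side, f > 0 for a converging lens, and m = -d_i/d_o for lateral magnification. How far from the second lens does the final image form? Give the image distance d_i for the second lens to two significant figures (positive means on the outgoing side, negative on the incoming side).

26 cm

Applying the thin-lens equation to the first lens, 1/13 = 1/21 + 1/d_i1, which gives d_i1 = 34.125 cm.
That image sits 23.875 cm in front of the second lens, so d_o2 = 23.875 cm.
Applying the thin-lens equation again with f_2 = 12.5 cm and d_o2 = 23.875 cm gives d_i2 = 26.236 cm.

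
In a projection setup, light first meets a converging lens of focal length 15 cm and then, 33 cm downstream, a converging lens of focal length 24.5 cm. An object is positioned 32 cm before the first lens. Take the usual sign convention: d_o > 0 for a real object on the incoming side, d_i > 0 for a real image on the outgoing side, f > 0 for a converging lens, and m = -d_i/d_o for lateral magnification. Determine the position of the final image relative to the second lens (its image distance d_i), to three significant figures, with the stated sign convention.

-5.92 cm

Applying the thin-lens equation to the first lens, 1/15 = 1/32 + 1/d_i1, which gives d_i1 = 28.235 cm.
The intermediate image is 28.235 cm to the right of lens 1, so d_o2 = L - d_i1 = 33 - 28.235 = 4.765 cm.
Applying the thin-lens equation again with f_2 = 24.5 cm and d_o2 = 4.765 cm gives d_i2 = -5.915 cm.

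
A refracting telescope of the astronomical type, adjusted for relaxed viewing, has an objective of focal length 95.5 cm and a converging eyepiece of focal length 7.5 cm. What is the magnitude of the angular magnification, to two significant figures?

|M| = f_obj/|f_eye| = 95.5/7.5 = 12.733.

13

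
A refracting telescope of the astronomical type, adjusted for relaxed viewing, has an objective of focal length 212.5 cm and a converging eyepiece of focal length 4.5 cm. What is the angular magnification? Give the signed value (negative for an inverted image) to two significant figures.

M = -f_obj/f_eye = -212.5/(4.5) = -47.222.

-47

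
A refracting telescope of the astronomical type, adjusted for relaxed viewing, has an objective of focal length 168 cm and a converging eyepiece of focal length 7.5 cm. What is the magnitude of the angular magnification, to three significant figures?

22.4

|M| = f_obj/|f_eye| = 168/7.5 = 22.400.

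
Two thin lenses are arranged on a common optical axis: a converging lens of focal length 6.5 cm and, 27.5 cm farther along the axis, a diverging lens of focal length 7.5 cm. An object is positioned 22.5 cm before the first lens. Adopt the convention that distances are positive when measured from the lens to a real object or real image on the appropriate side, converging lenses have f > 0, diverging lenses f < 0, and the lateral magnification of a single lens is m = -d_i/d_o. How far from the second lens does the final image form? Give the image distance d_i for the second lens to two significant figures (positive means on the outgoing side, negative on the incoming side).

Lens 1: 1/d_i1 = 1/f_1 - 1/d_o1 = 1/6.5 - 1/22.5 = 0.10940 cm^-1, so d_i1 = 9.141 cm.
That image sits 18.359 cm in front of the second lens, so d_o2 = 18.359 cm.
Lens 2: 1/d_i2 = 1/f_2 - 1/d_o2 = 1/(-7.5) - 1/(18.359) = -0.18780 cm^-1, so d_i2 = -5.325 cm.

-5.3 cm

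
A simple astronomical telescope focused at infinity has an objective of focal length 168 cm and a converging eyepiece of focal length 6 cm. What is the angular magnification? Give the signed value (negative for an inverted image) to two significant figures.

-28

M = -f_obj/f_eye = -168/(6) = -28.000.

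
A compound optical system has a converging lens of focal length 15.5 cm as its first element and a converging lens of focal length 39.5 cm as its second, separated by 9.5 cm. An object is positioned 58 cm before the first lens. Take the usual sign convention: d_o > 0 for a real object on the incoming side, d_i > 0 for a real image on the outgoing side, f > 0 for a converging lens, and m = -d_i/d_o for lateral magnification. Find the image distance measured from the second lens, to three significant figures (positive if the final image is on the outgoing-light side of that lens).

First lens: d_i1 = 1/(1/15.5 - 1/58) = 21.153 cm.
Since 21.153 cm > 9.5 cm, the first image lies past the second lens and serves as a virtual object: d_o2 = L - d_i1 = -11.653 cm.
Second lens: d_i2 = 1/(1/39.5 - 1/(-11.653)) = 8.998 cm.

9.00 cm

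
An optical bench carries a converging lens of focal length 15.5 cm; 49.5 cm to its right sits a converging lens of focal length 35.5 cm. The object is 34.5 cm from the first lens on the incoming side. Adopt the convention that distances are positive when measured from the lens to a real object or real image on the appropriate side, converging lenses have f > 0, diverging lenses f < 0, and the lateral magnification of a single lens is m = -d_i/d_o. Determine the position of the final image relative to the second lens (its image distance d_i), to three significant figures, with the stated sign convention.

-53.6 cm

First lens: d_i1 = 1/(1/15.5 - 1/34.5) = 28.145 cm.
The intermediate image is 28.145 cm to the right of lens 1, so d_o2 = L - d_i1 = 49.5 - 28.145 = 21.355 cm.
Second lens: d_i2 = 1/(1/35.5 - 1/(21.355)) = -53.597 cm.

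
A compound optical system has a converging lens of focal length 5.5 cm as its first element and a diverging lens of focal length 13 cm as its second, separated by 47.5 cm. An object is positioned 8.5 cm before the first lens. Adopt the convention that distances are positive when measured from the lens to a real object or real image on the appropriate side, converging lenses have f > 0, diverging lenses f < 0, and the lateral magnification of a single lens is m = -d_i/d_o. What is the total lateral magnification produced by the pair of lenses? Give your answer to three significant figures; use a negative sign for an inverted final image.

Lens 1: 1/d_i1 = 1/f_1 - 1/d_o1 = 1/5.5 - 1/8.5 = 0.06417 cm^-1, so d_i1 = 15.583 cm.
m_1 = -(15.583)/8.5 = -1.8333.
Object distance for lens 2: d_o2 = 47.5 - 15.583 = 31.917 cm.
Lens 2: 1/d_i2 = 1/f_2 - 1/d_o2 = 1/(-13) - 1/(31.917) = -0.10825 cm^-1, so d_i2 = -9.237 cm.
m_2 = -(-9.237)/(31.917) = 0.2894.
Overall magnification: m = m_1 m_2 = -0.5306.

-0.531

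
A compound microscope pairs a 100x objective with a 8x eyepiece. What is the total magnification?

800

The overall magnification of a compound microscope is the product of the objective and eyepiece magnifications:
M = M_obj x M_eye = 100 x 8 = 800.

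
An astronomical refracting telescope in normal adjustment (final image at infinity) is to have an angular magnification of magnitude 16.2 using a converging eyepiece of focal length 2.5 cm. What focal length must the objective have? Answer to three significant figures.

40.5 cm

|M| = f_obj/|f_eye|, so f_obj = |M| x |f_eye| = 16.2 x 2.5 = 40.500 cm.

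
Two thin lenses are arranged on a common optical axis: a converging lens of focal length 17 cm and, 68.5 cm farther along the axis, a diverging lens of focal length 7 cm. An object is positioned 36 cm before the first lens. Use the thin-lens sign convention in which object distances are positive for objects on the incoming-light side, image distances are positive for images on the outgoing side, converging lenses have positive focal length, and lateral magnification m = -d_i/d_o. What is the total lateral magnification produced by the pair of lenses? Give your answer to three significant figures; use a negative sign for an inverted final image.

Lens 1: 1/d_i1 = 1/f_1 - 1/d_o1 = 1/17 - 1/36 = 0.03105 cm^-1, so d_i1 = 32.211 cm.
m_1 = -(32.211)/36 = -0.8947.
Object distance for lens 2: d_o2 = 68.5 - 32.211 = 36.289 cm.
Lens 2: 1/d_i2 = 1/f_2 - 1/d_o2 = 1/(-7) - 1/(36.289) = -0.17041 cm^-1, so d_i2 = -5.868 cm.
m_2 = -(-5.868)/(36.289) = 0.1617.
Total m = m_1 x m_2 = (-0.8947)(0.1617) = -0.1447.

-0.145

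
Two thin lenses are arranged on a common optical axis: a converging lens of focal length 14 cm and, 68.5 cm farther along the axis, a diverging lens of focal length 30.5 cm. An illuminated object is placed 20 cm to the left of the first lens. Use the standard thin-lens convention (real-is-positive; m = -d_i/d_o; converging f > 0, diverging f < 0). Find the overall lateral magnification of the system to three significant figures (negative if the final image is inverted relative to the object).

-1.36

Lens 1: 1/d_i1 = 1/f_1 - 1/d_o1 = 1/14 - 1/20 = 0.02143 cm^-1, so d_i1 = 46.667 cm.
m_1 = -(46.667)/20 = -2.3333.
The intermediate image is 46.667 cm to the right of lens 1, so d_o2 = L - d_i1 = 68.5 - 46.667 = 21.833 cm.
Lens 2: 1/d_i2 = 1/f_2 - 1/d_o2 = 1/(-30.5) - 1/(21.833) = -0.07859 cm^-1, so d_i2 = -12.725 cm.
m_2 = -(-12.725)/(21.833) = 0.5828.
Overall magnification: m = m_1 m_2 = -1.3599.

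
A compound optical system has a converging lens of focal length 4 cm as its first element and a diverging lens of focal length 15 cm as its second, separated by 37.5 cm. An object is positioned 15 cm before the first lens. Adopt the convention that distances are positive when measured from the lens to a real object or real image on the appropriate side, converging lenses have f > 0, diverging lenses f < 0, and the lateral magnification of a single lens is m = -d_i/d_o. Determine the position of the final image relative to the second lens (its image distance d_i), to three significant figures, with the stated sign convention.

-10.2 cm

Lens 1: 1/d_i1 = 1/f_1 - 1/d_o1 = 1/4 - 1/15 = 0.18333 cm^-1, so d_i1 = 5.455 cm.
The intermediate image is 5.455 cm to the right of lens 1, so d_o2 = L - d_i1 = 37.5 - 5.455 = 32.045 cm.
Lens 2: 1/d_i2 = 1/f_2 - 1/d_o2 = 1/(-15) - 1/(32.045) = -0.09787 cm^-1, so d_i2 = -10.217 cm.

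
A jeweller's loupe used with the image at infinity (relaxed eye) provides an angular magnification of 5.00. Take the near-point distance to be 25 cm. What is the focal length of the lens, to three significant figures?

For the image at infinity, M = D/f.
f = D/M = 25/5.0 = 5.000 cm.

5.00 cm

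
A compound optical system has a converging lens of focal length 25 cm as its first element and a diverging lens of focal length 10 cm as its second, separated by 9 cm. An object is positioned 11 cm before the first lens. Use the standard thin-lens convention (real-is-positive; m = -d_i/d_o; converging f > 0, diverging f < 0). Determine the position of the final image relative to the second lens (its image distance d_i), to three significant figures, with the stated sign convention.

Lens 1: 1/d_i1 = 1/f_1 - 1/d_o1 = 1/25 - 1/11 = -0.05091 cm^-1, so d_i1 = -19.643 cm.
The intermediate image is virtual, 19.643 cm to the left of lens 1, so d_o2 = L - d_i1 = 9 - (-19.643) = 28.643 cm.
Lens 2: 1/d_i2 = 1/f_2 - 1/d_o2 = 1/(-10) - 1/(28.643) = -0.13491 cm^-1, so d_i2 = -7.412 cm.

-7.41 cm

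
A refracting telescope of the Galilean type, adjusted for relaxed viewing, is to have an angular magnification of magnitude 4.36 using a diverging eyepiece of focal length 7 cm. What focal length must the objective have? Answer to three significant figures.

|M| = f_obj/|f_eye|, so f_obj = |M| x |f_eye| = 4.36 x 7 = 30.520 cm.

30.5 cm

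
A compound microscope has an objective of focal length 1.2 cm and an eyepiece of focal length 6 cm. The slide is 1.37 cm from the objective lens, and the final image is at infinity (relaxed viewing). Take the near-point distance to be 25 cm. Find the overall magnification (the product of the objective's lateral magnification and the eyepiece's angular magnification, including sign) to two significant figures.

Objective: 1/d_i = 1/f_obj - 1/d_o = 1/1.2 - 1/1.37 = 0.10341 cm^-1, so d_i = 9.671 cm.
m_obj = -d_i/d_o = -9.671/1.37 = -7.059.
Eyepiece angular magnification (image at infinity): M_eye = D/f_e = 25/6 = 4.167.
Overall M = m_obj x M_eye = (-7.059)(4.167) = -29.41.

-29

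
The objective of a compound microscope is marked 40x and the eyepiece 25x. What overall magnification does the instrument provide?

1000

The overall magnification of a compound microscope is the product of the objective and eyepiece magnifications:
M = M_obj x M_eye = 40 x 25 = 1000.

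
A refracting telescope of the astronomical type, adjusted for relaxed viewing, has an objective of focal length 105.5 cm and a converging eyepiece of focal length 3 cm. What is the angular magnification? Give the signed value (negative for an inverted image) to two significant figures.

M = -f_obj/f_eye = -105.5/(3) = -35.167.

-35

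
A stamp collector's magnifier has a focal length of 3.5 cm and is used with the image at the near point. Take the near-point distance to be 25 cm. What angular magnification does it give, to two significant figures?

M = 1 + D/f = 1 + 25/3.5 = 8.143.

8.1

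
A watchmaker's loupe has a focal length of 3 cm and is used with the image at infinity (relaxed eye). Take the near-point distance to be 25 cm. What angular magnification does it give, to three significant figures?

M = D/f = 25/3 = 8.333.

8.33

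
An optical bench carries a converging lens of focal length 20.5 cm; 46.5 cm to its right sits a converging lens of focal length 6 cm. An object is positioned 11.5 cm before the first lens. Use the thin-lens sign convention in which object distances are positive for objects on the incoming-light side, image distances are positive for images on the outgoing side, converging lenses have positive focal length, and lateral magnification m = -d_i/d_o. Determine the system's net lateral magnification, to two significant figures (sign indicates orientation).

Applying the thin-lens equation to the first lens, 1/20.5 = 1/11.5 + 1/d_i1, which gives d_i1 = -26.194 cm.
Its lateral magnification is m_1 = -d_i1/d_o1 = -(-26.194)/11.5 = 2.2778.
With d_i1 < 0 the first image is virtual and lies on the object side; the object distance for lens 2 is d_o2 = 46.5 - (-26.194) = 72.694 cm.
Applying the thin-lens equation again with f_2 = 6 cm and d_o2 = 72.694 cm gives d_i2 = 6.540 cm.
m_2 = -(6.540)/(72.694) = -0.0900.
The system's lateral magnification is m_1 m_2 = (2.2778)(-0.0900) = -0.2049.

-0.20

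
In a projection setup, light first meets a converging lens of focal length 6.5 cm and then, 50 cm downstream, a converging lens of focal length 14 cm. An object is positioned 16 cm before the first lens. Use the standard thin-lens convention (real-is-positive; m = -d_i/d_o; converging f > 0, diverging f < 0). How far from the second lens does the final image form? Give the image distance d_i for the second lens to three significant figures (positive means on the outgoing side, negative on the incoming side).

First lens: d_i1 = 1/(1/6.5 - 1/16) = 10.947 cm.
That image sits 39.053 cm in front of the second lens, so d_o2 = 39.053 cm.
Second lens: d_i2 = 1/(1/14 - 1/(39.053)) = 21.824 cm.

21.8 cm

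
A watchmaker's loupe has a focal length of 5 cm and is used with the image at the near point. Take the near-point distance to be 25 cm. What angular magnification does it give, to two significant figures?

M = 1 + D/f = 1 + 25/5 = 6.000.

6.0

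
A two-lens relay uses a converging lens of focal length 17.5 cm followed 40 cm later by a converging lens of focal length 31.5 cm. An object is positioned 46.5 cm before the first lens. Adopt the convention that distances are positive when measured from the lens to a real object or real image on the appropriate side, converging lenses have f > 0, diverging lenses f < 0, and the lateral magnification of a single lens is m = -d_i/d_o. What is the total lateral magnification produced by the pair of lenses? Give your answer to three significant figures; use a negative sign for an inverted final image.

Applying the thin-lens equation to the first lens, 1/17.5 = 1/46.5 + 1/d_i1, which gives d_i1 = 28.060 cm.
Its lateral magnification is m_1 = -d_i1/d_o1 = -(28.060)/46.5 = -0.6034.
Object distance for lens 2: d_o2 = 40 - 28.060 = 11.940 cm.
Applying the thin-lens equation again with f_2 = 31.5 cm and d_o2 = 11.940 cm gives d_i2 = -19.228 cm.
m_2 = -(-19.228)/(11.940) = 1.6104.
The system's lateral magnification is m_1 m_2 = (-0.6034)(1.6104) = -0.9718.

-0.972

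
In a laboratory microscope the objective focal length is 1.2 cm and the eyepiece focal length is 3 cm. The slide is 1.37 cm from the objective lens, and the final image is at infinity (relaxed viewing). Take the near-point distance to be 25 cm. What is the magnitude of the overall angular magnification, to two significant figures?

Objective: 1/d_i = 1/f_obj - 1/d_o = 1/1.2 - 1/1.37 = 0.10341 cm^-1, so d_i = 9.671 cm.
m_obj = -d_i/d_o = -9.671/1.37 = -7.059.
Eyepiece angular magnification (image at infinity): M_eye = D/f_e = 25/3 = 8.333.
Overall M = m_obj x M_eye = (-7.059)(8.333) = -58.82.
|M| = 58.82.

59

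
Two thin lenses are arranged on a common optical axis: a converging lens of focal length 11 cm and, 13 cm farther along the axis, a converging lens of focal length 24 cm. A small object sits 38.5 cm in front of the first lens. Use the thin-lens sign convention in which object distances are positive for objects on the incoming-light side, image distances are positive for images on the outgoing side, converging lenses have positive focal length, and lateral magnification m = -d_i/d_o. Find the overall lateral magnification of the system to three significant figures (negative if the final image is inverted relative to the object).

-0.364

First lens: d_i1 = 1/(1/11 - 1/38.5) = 15.400 cm.
m_1 = -(15.400)/38.5 = -0.4000.
Since 15.400 cm > 13 cm, the first image lies past the second lens and serves as a virtual object: d_o2 = L - d_i1 = -2.400 cm.
Second lens: d_i2 = 1/(1/24 - 1/(-2.400)) = 2.182 cm.
m_2 = -(2.182)/(-2.400) = 0.9091.
Total m = m_1 x m_2 = (-0.4000)(0.9091) = -0.3636.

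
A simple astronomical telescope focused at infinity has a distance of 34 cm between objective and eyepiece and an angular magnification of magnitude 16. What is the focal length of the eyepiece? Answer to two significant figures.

In normal adjustment the tube length equals f_obj + f_eye and |M| = f_obj/f_eye.
So f_obj = 16 f_eye and 16 f_eye + f_eye = 34 cm, giving f_eye = 34/17 = 2.000 cm and f_obj = 32.000 cm.

2.0 cm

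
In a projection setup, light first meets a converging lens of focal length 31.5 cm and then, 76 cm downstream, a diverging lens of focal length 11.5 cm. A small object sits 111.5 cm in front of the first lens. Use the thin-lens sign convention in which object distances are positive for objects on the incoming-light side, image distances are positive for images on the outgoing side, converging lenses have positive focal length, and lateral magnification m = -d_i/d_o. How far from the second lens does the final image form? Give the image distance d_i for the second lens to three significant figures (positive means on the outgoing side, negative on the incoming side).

-8.47 cm

Applying the thin-lens equation to the first lens, 1/31.5 = 1/111.5 + 1/d_i1, which gives d_i1 = 43.903 cm.
That image sits 32.097 cm in front of the second lens, so d_o2 = 32.097 cm.
Applying the thin-lens equation again with f_2 = -11.5 cm and d_o2 = 32.097 cm gives d_i2 = -8.467 cm.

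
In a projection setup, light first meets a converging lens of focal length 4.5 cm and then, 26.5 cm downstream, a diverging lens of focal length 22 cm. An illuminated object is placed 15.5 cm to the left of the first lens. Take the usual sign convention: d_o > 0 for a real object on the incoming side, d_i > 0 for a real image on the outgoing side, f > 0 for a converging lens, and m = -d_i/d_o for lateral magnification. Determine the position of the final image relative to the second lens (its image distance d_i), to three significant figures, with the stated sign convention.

-10.5 cm

First lens: d_i1 = 1/(1/4.5 - 1/15.5) = 6.341 cm.
The intermediate image is 6.341 cm to the right of lens 1, so d_o2 = L - d_i1 = 26.5 - 6.341 = 20.159 cm.
Second lens: d_i2 = 1/(1/(-22) - 1/(20.159)) = -10.520 cm.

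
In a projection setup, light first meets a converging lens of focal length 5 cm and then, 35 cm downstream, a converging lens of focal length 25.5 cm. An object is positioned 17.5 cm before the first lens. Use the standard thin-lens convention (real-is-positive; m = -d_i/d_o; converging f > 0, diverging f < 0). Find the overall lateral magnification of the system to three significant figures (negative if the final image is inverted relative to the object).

Lens 1: 1/d_i1 = 1/f_1 - 1/d_o1 = 1/5 - 1/17.5 = 0.14286 cm^-1, so d_i1 = 7.000 cm.
m_1 = -(7.000)/17.5 = -0.4000.
Object distance for lens 2: d_o2 = 35 - 7.000 = 28.000 cm.
Lens 2: 1/d_i2 = 1/f_2 - 1/d_o2 = 1/25.5 - 1/(28.000) = 0.00350 cm^-1, so d_i2 = 285.600 cm.
m_2 = -(285.600)/(28.000) = -10.2000.
The system's lateral magnification is m_1 m_2 = (-0.4000)(-10.2000) = 4.0800.

4.08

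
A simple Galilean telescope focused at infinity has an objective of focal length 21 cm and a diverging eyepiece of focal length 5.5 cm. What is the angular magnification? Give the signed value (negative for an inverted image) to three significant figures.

M = -f_obj/f_eye = -21/(-5.5) = 3.818.

3.82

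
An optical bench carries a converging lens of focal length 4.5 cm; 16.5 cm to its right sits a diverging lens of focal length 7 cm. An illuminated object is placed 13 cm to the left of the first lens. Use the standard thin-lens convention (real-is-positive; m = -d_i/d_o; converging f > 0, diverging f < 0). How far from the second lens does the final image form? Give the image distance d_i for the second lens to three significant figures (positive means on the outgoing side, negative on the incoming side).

Lens 1: 1/d_i1 = 1/f_1 - 1/d_o1 = 1/4.5 - 1/13 = 0.14530 cm^-1, so d_i1 = 6.882 cm.
The intermediate image is 6.882 cm to the right of lens 1, so d_o2 = L - d_i1 = 16.5 - 6.882 = 9.618 cm.
Lens 2: 1/d_i2 = 1/f_2 - 1/d_o2 = 1/(-7) - 1/(9.618) = -0.24683 cm^-1, so d_i2 = -4.051 cm.

-4.05 cm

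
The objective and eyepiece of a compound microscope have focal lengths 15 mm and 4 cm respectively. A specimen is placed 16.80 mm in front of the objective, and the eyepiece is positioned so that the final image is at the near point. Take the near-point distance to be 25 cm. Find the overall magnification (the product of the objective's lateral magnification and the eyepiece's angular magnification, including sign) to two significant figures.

-60

Convert to cm: f_obj = 15 mm = 1.5 cm; d_o = 16.80 mm = 1.68 cm.
Objective: 1/d_i = 1/f_obj - 1/d_o = 1/1.5 - 1/1.68 = 0.07143 cm^-1, so d_i = 14.000 cm.
m_obj = -d_i/d_o = -14.000/1.68 = -8.333.
Eyepiece angular magnification (image at near point): M_eye = 1 + D/f_e = 1 + 25/4 = 7.250.
Overall M = m_obj x M_eye = (-8.333)(7.250) = -60.42.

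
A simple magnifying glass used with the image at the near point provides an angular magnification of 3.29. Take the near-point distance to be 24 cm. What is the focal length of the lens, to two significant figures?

10 cm

For the image at the near point, M = 1 + D/f.
f = D/(M - 1) = 24/(3.29 - 1) = 10.480 cm.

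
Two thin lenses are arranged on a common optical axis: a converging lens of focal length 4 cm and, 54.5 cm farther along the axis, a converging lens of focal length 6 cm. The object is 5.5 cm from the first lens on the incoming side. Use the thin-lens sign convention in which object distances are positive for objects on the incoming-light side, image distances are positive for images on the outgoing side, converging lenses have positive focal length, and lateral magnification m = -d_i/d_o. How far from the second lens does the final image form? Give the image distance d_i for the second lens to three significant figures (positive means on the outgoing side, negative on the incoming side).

7.06 cm

First lens: d_i1 = 1/(1/4 - 1/5.5) = 14.667 cm.
Object distance for lens 2: d_o2 = 54.5 - 14.667 = 39.833 cm.
Second lens: d_i2 = 1/(1/6 - 1/(39.833)) = 7.064 cm.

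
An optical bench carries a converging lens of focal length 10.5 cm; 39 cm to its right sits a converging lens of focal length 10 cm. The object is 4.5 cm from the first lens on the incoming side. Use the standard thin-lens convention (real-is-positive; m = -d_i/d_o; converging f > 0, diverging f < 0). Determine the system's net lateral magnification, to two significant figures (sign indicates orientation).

-0.47

Lens 1: 1/d_i1 = 1/f_1 - 1/d_o1 = 1/10.5 - 1/4.5 = -0.12698 cm^-1, so d_i1 = -7.875 cm.
m_1 = -(-7.875)/4.5 = 1.7500.
The intermediate image is virtual, 7.875 cm to the left of lens 1, so d_o2 = L - d_i1 = 39 - (-7.875) = 46.875 cm.
Lens 2: 1/d_i2 = 1/f_2 - 1/d_o2 = 1/10 - 1/(46.875) = 0.07867 cm^-1, so d_i2 = 12.712 cm.
m_2 = -(12.712)/(46.875) = -0.2712.
Overall magnification: m = m_1 m_2 = -0.4746.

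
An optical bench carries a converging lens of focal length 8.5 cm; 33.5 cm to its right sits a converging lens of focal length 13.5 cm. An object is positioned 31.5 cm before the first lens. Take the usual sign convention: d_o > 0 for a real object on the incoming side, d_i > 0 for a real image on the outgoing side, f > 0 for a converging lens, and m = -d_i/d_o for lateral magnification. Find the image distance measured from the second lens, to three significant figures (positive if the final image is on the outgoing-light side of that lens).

35.3 cm

Applying the thin-lens equation to the first lens, 1/8.5 = 1/31.5 + 1/d_i1, which gives d_i1 = 11.641 cm.
That image sits 21.859 cm in front of the second lens, so d_o2 = 21.859 cm.
Applying the thin-lens equation again with f_2 = 13.5 cm and d_o2 = 21.859 cm gives d_i2 = 35.304 cm.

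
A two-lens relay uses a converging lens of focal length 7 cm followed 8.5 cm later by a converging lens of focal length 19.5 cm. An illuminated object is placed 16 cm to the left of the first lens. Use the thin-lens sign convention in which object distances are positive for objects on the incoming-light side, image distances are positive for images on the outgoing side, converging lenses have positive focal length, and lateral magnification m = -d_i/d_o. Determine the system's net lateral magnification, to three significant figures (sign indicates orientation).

Lens 1: 1/d_i1 = 1/f_1 - 1/d_o1 = 1/7 - 1/16 = 0.08036 cm^-1, so d_i1 = 12.444 cm.
m_1 = -(12.444)/16 = -0.7778.
Since 12.444 cm > 8.5 cm, the first image lies past the second lens and serves as a virtual object: d_o2 = L - d_i1 = -3.944 cm.
Lens 2: 1/d_i2 = 1/f_2 - 1/d_o2 = 1/19.5 - 1/(-3.944) = 0.30480 cm^-1, so d_i2 = 3.281 cm.
m_2 = -(3.281)/(-3.944) = 0.8318.
The system's lateral magnification is m_1 m_2 = (-0.7778)(0.8318) = -0.6469.

-0.647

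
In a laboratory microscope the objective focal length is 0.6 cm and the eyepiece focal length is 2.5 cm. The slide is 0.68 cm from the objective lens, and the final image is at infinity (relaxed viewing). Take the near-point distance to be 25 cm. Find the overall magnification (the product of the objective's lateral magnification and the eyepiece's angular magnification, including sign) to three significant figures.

Objective: 1/d_i = 1/f_obj - 1/d_o = 1/0.6 - 1/0.68 = 0.19608 cm^-1, so d_i = 5.100 cm.
m_obj = -d_i/d_o = -5.100/0.68 = -7.500.
Eyepiece angular magnification (image at infinity): M_eye = D/f_e = 25/2.5 = 10.000.
Overall M = m_obj x M_eye = (-7.500)(10.000) = -75.00.

-75.0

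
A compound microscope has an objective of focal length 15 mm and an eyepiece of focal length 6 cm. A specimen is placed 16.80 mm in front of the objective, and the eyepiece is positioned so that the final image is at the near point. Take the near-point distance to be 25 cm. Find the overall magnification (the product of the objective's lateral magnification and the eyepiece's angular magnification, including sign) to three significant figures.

Convert to cm: f_obj = 15 mm = 1.5 cm; d_o = 16.80 mm = 1.68 cm.
Objective: 1/d_i = 1/f_obj - 1/d_o = 1/1.5 - 1/1.68 = 0.07143 cm^-1, so d_i = 14.000 cm.
m_obj = -d_i/d_o = -14.000/1.68 = -8.333.
Eyepiece angular magnification (image at near point): M_eye = 1 + D/f_e = 1 + 25/6 = 5.167.
Overall M = m_obj x M_eye = (-8.333)(5.167) = -43.06.

-43.1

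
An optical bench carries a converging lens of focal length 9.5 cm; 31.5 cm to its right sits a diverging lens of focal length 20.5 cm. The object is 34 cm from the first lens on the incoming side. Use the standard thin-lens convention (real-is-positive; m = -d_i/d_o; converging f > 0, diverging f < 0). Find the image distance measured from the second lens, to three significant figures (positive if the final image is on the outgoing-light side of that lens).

-9.67 cm

Lens 1: 1/d_i1 = 1/f_1 - 1/d_o1 = 1/9.5 - 1/34 = 0.07585 cm^-1, so d_i1 = 13.184 cm.
Object distance for lens 2: d_o2 = 31.5 - 13.184 = 18.316 cm.
Lens 2: 1/d_i2 = 1/f_2 - 1/d_o2 = 1/(-20.5) - 1/(18.316) = -0.10338 cm^-1, so d_i2 = -9.673 cm.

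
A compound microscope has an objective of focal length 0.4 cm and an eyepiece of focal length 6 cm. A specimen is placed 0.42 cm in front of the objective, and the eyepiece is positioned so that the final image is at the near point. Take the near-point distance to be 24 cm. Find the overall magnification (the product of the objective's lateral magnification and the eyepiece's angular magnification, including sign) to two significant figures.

-100

Objective: 1/d_i = 1/f_obj - 1/d_o = 1/0.4 - 1/0.42 = 0.11905 cm^-1, so d_i = 8.400 cm.
m_obj = -d_i/d_o = -8.400/0.42 = -20.000.
Eyepiece angular magnification (image at near point): M_eye = 1 + D/f_e = 1 + 24/6 = 5.000.
Overall M = m_obj x M_eye = (-20.000)(5.000) = -100.00.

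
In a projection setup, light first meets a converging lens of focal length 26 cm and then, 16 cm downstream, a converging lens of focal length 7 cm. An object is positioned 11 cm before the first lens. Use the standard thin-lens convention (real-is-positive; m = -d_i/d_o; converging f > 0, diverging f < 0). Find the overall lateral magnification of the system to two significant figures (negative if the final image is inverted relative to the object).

-0.43

Lens 1: 1/d_i1 = 1/f_1 - 1/d_o1 = 1/26 - 1/11 = -0.05245 cm^-1, so d_i1 = -19.067 cm.
m_1 = -(-19.067)/11 = 1.7333.
The intermediate image is virtual, 19.067 cm to the left of lens 1, so d_o2 = L - d_i1 = 16 - (-19.067) = 35.067 cm.
Lens 2: 1/d_i2 = 1/f_2 - 1/d_o2 = 1/7 - 1/(35.067) = 0.11434 cm^-1, so d_i2 = 8.746 cm.
m_2 = -(8.746)/(35.067) = -0.2494.
Total m = m_1 x m_2 = (1.7333)(-0.2494) = -0.4323.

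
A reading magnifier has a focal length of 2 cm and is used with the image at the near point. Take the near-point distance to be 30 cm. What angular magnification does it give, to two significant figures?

16

M = 1 + D/f = 1 + 30/2 = 16.000.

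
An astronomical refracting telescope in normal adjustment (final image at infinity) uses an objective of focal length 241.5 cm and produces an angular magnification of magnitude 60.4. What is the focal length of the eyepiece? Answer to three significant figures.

4.00 cm

|M| = f_obj/f_eye, so f_eye = f_obj/|M| = 241.5/60.4 = 3.998 cm.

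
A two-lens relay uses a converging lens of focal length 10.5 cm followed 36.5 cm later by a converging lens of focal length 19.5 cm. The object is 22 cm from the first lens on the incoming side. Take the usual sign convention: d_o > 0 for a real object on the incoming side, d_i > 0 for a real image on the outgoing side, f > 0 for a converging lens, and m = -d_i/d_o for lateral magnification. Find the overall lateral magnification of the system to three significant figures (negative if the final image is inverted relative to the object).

-5.77

First lens: d_i1 = 1/(1/10.5 - 1/22) = 20.087 cm.
m_1 = -(20.087)/22 = -0.9130.
The intermediate image is 20.087 cm to the right of lens 1, so d_o2 = L - d_i1 = 36.5 - 20.087 = 16.413 cm.
Second lens: d_i2 = 1/(1/19.5 - 1/(16.413)) = -103.680 cm.
m_2 = -(-103.680)/(16.413) = 6.3169.
The system's lateral magnification is m_1 m_2 = (-0.9130)(6.3169) = -5.7676.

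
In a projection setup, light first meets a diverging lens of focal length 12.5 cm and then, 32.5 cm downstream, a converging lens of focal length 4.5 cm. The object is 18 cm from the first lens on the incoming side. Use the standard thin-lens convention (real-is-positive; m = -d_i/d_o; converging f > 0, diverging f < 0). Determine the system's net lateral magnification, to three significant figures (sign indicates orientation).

-0.0521

Applying the thin-lens equation to the first lens, 1/(-12.5) = 1/18 + 1/d_i1, which gives d_i1 = -7.377 cm.
Its lateral magnification is m_1 = -d_i1/d_o1 = -(-7.377)/18 = 0.4098.
The intermediate image is virtual, 7.377 cm to the left of lens 1, so d_o2 = L - d_i1 = 32.5 - (-7.377) = 39.877 cm.
Applying the thin-lens equation again with f_2 = 4.5 cm and d_o2 = 39.877 cm gives d_i2 = 5.072 cm.
m_2 = -(5.072)/(39.877) = -0.1272.
Total m = m_1 x m_2 = (0.4098)(-0.1272) = -0.0521.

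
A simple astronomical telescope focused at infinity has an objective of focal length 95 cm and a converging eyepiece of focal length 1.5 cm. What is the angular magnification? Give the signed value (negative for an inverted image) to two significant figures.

-63

M = -f_obj/f_eye = -95/(1.5) = -63.333.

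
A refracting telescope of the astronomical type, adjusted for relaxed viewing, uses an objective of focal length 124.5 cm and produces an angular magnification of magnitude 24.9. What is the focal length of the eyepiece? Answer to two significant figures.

5.0 cm

|M| = f_obj/f_eye, so f_eye = f_obj/|M| = 124.5/24.9 = 5.000 cm.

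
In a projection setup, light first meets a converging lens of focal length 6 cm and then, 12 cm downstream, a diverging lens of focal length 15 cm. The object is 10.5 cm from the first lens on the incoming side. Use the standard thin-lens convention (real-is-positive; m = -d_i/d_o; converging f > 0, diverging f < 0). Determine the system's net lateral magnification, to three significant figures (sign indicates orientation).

First lens: d_i1 = 1/(1/6 - 1/10.5) = 14.000 cm.
m_1 = -(14.000)/10.5 = -1.3333.
This image would form 14.000 cm past lens 1, i.e. 2.000 cm beyond lens 2, so it is a virtual object for lens 2: d_o2 = 12 - 14.000 = -2.000 cm.
Second lens: d_i2 = 1/(1/(-15) - 1/(-2.000)) = 2.308 cm.
m_2 = -(2.308)/(-2.000) = 1.1538.
The system's lateral magnification is m_1 m_2 = (-1.3333)(1.1538) = -1.5385.

-1.54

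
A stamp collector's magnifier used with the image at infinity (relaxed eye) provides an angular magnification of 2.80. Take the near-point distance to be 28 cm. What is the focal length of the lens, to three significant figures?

For the image at infinity, M = D/f.
f = D/M = 28/2.8 = 10.000 cm.

10.0 cm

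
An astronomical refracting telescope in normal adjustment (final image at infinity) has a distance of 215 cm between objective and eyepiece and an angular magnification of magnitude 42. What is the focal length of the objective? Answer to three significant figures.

In normal adjustment the tube length equals f_obj + f_eye and |M| = f_obj/f_eye.
So f_obj = 42 f_eye and 42 f_eye + f_eye = 215 cm, giving f_eye = 215/43 = 5.000 cm and f_obj = 210.000 cm.

210 cm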